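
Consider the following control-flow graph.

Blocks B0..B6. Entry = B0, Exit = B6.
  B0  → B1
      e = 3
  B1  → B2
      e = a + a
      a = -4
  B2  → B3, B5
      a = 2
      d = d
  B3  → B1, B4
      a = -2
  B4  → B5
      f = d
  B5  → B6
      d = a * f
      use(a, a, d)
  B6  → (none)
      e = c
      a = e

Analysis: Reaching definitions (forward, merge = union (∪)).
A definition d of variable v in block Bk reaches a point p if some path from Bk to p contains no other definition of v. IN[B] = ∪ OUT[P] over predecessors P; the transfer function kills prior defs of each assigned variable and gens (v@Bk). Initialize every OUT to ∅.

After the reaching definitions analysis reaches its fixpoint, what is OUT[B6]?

Answer: {a@B6, d@B5, e@B6, f@B4}

Working:
Fixpoint table:
  B0: | IN={} | OUT={e@B0}
  B1: | IN={a@B3, d@B2, e@B0, e@B1} | OUT={a@B1, d@B2, e@B1}
  B2: | IN={a@B1, d@B2, e@B1} | OUT={a@B2, d@B2, e@B1}
  B3: | IN={a@B2, d@B2, e@B1} | OUT={a@B3, d@B2, e@B1}
  B4: | IN={a@B3, d@B2, e@B1} | OUT={a@B3, d@B2, e@B1, f@B4}
  B5: | IN={a@B2, a@B3, d@B2, e@B1, f@B4} | OUT={a@B2, a@B3, d@B5, e@B1, f@B4}
  B6: | IN={a@B2, a@B3, d@B5, e@B1, f@B4} | OUT={a@B6, d@B5, e@B6, f@B4}

Merge at B6: IN[B6] = OUT[B5] = {a@B2, a@B3, d@B5, e@B1, f@B4}
Applying B6's transfer function to that IN value gives OUT[B6] (row B6 above).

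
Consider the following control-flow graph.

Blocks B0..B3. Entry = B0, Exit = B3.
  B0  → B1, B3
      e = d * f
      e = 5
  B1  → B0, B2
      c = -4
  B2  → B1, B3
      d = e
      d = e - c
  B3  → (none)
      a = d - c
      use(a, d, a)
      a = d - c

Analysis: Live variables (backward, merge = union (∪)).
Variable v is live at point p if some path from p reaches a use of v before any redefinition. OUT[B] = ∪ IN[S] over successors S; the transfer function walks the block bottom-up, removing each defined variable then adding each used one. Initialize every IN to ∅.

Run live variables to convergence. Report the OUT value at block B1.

Answer: {c, d, e, f}

Trace:
Fixpoint table:
  B0:  IN={c, d, f}  OUT={c, d, e, f}
  B1:  IN={d, e, f}  OUT={c, d, e, f}
  B2:  IN={c, e, f}  OUT={c, d, e, f}
  B3:  IN={c, d}  OUT={}

Merge at B1: OUT[B1] = IN[B0] ⊔ IN[B2] = {c, d, e, f}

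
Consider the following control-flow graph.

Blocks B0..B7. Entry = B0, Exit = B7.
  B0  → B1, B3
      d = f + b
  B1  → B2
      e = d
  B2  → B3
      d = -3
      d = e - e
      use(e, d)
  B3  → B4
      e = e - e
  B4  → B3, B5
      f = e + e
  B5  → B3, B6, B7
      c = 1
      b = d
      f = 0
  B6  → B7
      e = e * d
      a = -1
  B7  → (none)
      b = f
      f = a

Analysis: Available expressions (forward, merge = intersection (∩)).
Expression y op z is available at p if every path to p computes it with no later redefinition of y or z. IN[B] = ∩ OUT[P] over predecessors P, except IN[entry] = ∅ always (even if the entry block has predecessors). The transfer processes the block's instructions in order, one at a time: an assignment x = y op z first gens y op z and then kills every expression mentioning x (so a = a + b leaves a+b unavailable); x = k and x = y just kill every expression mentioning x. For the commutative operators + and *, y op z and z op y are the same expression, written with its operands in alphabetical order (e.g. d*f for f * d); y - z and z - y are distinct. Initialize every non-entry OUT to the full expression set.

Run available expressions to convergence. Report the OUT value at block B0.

Answer: {b+f}

Working:
Converged values:
  B0:   IN={}   OUT={b+f}
  B1:   IN={b+f}   OUT={b+f}
  B2:   IN={b+f}   OUT={b+f, e-e}
  B3:   IN={}   OUT={}
  B4:   IN={}   OUT={e+e}
  B5:   IN={e+e}   OUT={e+e}
  B6:   IN={e+e}   OUT={}
  B7:   IN={}   OUT={}

B0 is the boundary node: IN[B0] = {}
Applying B0's transfer function to that IN value gives OUT[B0] (row B0 above).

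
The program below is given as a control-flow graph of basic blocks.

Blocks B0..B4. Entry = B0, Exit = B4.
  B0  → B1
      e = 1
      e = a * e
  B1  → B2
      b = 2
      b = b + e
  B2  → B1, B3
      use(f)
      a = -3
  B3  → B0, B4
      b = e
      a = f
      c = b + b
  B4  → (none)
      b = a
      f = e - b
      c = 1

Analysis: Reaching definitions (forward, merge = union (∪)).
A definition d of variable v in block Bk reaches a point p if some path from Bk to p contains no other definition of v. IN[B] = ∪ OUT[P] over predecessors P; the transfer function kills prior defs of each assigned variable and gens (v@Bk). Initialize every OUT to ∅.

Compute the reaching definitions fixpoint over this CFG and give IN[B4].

Answer: {a@B3, b@B3, c@B3, e@B0}

Derivation:
Fixpoint table:
  B0: | IN={a@B3, b@B3, c@B3, e@B0} | OUT={a@B3, b@B3, c@B3, e@B0}
  B1: | IN={a@B2, a@B3, b@B1, b@B3, c@B3, e@B0} | OUT={a@B2, a@B3, b@B1, c@B3, e@B0}
  B2: | IN={a@B2, a@B3, b@B1, c@B3, e@B0} | OUT={a@B2, b@B1, c@B3, e@B0}
  B3: | IN={a@B2, b@B1, c@B3, e@B0} | OUT={a@B3, b@B3, c@B3, e@B0}
  B4: | IN={a@B3, b@B3, c@B3, e@B0} | OUT={a@B3, b@B4, c@B4, e@B0, f@B4}

Merge at B4: IN[B4] = OUT[B3] = {a@B3, b@B3, c@B3, e@B0}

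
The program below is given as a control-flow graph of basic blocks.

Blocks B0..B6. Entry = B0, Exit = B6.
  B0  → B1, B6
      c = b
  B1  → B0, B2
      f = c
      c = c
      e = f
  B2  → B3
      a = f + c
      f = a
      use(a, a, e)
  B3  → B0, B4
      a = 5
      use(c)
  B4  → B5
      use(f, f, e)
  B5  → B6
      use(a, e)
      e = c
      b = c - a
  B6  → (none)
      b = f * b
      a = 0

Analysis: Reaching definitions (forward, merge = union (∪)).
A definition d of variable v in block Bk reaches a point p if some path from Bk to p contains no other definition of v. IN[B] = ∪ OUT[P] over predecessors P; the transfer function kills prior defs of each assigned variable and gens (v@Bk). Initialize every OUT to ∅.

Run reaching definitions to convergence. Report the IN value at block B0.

Answer: {a@B3, c@B1, e@B1, f@B1, f@B2}

Trace:
Per-block solution:
  B0:   IN={a@B3, c@B1, e@B1, f@B1, f@B2}   OUT={a@B3, c@B0, e@B1, f@B1, f@B2}
  B1:   IN={a@B3, c@B0, e@B1, f@B1, f@B2}   OUT={a@B3, c@B1, e@B1, f@B1}
  B2:   IN={a@B3, c@B1, e@B1, f@B1}   OUT={a@B2, c@B1, e@B1, f@B2}
  B3:   IN={a@B2, c@B1, e@B1, f@B2}   OUT={a@B3, c@B1, e@B1, f@B2}
  B4:   IN={a@B3, c@B1, e@B1, f@B2}   OUT={a@B3, c@B1, e@B1, f@B2}
  B5:   IN={a@B3, c@B1, e@B1, f@B2}   OUT={a@B3, b@B5, c@B1, e@B5, f@B2}
  B6:   IN={a@B3, b@B5, c@B0, c@B1, e@B1, e@B5, f@B1, f@B2}   OUT={a@B6, b@B6, c@B0, c@B1, e@B1, e@B5, f@B1, f@B2}

Merge at B0 (entry node, so the boundary value {} is joined with the incoming edge(s)): IN[B0] = {} ⊔ OUT[B1] ⊔ OUT[B3] = {a@B3, c@B1, e@B1, f@B1, f@B2}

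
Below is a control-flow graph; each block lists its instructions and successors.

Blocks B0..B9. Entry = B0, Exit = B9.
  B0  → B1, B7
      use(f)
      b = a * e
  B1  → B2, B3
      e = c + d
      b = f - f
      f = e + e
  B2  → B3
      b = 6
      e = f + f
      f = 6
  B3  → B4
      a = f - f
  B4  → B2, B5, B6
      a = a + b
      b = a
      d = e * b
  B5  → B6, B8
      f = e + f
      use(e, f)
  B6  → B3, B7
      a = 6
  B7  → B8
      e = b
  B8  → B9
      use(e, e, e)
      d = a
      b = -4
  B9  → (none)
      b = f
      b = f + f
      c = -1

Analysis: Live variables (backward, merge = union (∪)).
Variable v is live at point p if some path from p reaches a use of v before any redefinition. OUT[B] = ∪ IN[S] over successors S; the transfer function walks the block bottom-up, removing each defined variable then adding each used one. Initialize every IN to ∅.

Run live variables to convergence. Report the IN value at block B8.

Converged values:
  B0:   IN={a, c, d, e, f}   OUT={a, b, c, d, f}
  B1:   IN={c, d, f}   OUT={b, e, f}
  B2:   IN={f}   OUT={b, e, f}
  B3:   IN={b, e, f}   OUT={a, b, e, f}
  B4:   IN={a, b, e, f}   OUT={a, b, e, f}
  B5:   IN={a, b, e, f}   OUT={a, b, e, f}
  B6:   IN={b, e, f}   OUT={a, b, e, f}
  B7:   IN={a, b, f}   OUT={a, e, f}
  B8:   IN={a, e, f}   OUT={f}
  B9:   IN={f}   OUT={}

Merge at B8: OUT[B8] = IN[B9] = {f}
Applying B8's transfer function to that OUT value gives IN[B8] (row B8 above).

Answer: {a, e, f}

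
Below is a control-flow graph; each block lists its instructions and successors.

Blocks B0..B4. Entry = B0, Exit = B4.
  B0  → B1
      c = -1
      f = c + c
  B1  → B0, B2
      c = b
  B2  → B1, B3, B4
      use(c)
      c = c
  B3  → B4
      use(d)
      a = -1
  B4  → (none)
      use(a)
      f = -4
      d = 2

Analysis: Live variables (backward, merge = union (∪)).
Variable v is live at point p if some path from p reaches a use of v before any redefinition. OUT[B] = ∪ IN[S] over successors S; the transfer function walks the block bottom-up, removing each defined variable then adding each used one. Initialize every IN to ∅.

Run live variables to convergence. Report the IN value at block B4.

Answer: {a}

Working:
Fixpoint table:
  B0: | IN={a, b, d} | OUT={a, b, d}
  B1: | IN={a, b, d} | OUT={a, b, c, d}
  B2: | IN={a, b, c, d} | OUT={a, b, d}
  B3: | IN={d} | OUT={a}
  B4: | IN={a} | OUT={}

B4 is the boundary node: OUT[B4] = {}
Applying B4's transfer function to that OUT value gives IN[B4] (row B4 above).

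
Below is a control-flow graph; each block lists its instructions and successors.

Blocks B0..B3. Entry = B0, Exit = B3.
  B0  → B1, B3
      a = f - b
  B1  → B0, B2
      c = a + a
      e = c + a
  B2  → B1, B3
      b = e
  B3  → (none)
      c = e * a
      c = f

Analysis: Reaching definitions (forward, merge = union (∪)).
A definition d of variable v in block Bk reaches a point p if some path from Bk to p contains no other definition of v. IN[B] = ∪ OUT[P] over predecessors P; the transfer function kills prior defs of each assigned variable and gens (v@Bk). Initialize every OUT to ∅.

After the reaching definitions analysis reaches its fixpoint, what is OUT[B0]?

Converged values:
  B0: | IN={a@B0, b@B2, c@B1, e@B1} | OUT={a@B0, b@B2, c@B1, e@B1}
  B1: | IN={a@B0, b@B2, c@B1, e@B1} | OUT={a@B0, b@B2, c@B1, e@B1}
  B2: | IN={a@B0, b@B2, c@B1, e@B1} | OUT={a@B0, b@B2, c@B1, e@B1}
  B3: | IN={a@B0, b@B2, c@B1, e@B1} | OUT={a@B0, b@B2, c@B3, e@B1}

Merge at B0 (entry node, so the boundary value {} is joined with the incoming edge(s)): IN[B0] = {} ⊔ OUT[B1] = {a@B0, b@B2, c@B1, e@B1}
Applying B0's transfer function to that IN value gives OUT[B0] (row B0 above).

Answer: {a@B0, b@B2, c@B1, e@B1}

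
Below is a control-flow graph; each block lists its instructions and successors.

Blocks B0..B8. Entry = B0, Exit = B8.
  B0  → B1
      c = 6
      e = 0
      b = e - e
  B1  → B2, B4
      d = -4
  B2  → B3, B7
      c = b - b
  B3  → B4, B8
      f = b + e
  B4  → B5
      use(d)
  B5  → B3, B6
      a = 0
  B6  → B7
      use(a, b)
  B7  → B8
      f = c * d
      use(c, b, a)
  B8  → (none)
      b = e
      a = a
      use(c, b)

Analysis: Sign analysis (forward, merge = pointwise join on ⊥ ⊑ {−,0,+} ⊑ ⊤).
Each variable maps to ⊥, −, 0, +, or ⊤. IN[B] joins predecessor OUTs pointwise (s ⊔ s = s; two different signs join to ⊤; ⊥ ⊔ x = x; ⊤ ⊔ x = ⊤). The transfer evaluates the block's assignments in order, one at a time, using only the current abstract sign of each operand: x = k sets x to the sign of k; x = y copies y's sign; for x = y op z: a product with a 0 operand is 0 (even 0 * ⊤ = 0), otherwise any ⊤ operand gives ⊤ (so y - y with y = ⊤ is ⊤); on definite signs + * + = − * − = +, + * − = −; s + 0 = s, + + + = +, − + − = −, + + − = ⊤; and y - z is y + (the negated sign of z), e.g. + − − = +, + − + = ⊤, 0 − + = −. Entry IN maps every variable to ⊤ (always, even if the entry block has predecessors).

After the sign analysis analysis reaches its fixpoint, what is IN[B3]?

Fixpoint table:
  B0: | IN=(all ⊤) | OUT={b:0, c:+, e:0; rest ⊤}
  B1: | IN={b:0, c:+, e:0; rest ⊤} | OUT={b:0, c:+, d:-, e:0; rest ⊤}
  B2: | IN={b:0, c:+, d:-, e:0; rest ⊤} | OUT={b:0, c:0, d:-, e:0; rest ⊤}
  B3: | IN={b:0, d:-, e:0; rest ⊤} | OUT={b:0, d:-, e:0, f:0; rest ⊤}
  B4: | IN={b:0, d:-, e:0; rest ⊤} | OUT={b:0, d:-, e:0; rest ⊤}
  B5: | IN={b:0, d:-, e:0; rest ⊤} | OUT={a:0, b:0, d:-, e:0; rest ⊤}
  B6: | IN={a:0, b:0, d:-, e:0; rest ⊤} | OUT={a:0, b:0, d:-, e:0; rest ⊤}
  B7: | IN={b:0, d:-, e:0; rest ⊤} | OUT={b:0, d:-, e:0; rest ⊤}
  B8: | IN={b:0, d:-, e:0; rest ⊤} | OUT={b:0, d:-, e:0; rest ⊤}

Merge at B3: IN[B3] = OUT[B2] ⊔ OUT[B5] = {a: ⊤, b: 0, c: ⊤, d: -, e: 0, f: ⊤}

Answer: {a: ⊤, b: 0, c: ⊤, d: -, e: 0, f: ⊤}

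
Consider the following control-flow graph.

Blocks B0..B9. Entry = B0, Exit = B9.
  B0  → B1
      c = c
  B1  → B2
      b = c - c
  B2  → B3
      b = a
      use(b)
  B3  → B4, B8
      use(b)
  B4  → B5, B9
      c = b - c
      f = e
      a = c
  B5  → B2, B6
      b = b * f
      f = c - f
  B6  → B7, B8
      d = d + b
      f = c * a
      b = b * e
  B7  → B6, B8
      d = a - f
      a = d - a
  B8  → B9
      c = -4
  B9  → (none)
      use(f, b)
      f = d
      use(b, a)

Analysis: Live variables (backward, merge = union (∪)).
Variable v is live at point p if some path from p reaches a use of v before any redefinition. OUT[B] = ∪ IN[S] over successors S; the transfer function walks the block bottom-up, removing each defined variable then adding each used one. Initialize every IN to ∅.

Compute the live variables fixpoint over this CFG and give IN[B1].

Per-block solution:
  B0:  IN={a, c, d, e, f}  OUT={a, c, d, e, f}
  B1:  IN={a, c, d, e, f}  OUT={a, c, d, e, f}
  B2:  IN={a, c, d, e, f}  OUT={a, b, c, d, e, f}
  B3:  IN={a, b, c, d, e, f}  OUT={a, b, c, d, e, f}
  B4:  IN={b, c, d, e}  OUT={a, b, c, d, e, f}
  B5:  IN={a, b, c, d, e, f}  OUT={a, b, c, d, e, f}
  B6:  IN={a, b, c, d, e}  OUT={a, b, c, d, e, f}
  B7:  IN={a, b, c, e, f}  OUT={a, b, c, d, e, f}
  B8:  IN={a, b, d, f}  OUT={a, b, d, f}
  B9:  IN={a, b, d, f}  OUT={}

Merge at B1: OUT[B1] = IN[B2] = {a, c, d, e, f}
Applying B1's transfer function to that OUT value gives IN[B1] (row B1 above).

Answer: {a, c, d, e, f}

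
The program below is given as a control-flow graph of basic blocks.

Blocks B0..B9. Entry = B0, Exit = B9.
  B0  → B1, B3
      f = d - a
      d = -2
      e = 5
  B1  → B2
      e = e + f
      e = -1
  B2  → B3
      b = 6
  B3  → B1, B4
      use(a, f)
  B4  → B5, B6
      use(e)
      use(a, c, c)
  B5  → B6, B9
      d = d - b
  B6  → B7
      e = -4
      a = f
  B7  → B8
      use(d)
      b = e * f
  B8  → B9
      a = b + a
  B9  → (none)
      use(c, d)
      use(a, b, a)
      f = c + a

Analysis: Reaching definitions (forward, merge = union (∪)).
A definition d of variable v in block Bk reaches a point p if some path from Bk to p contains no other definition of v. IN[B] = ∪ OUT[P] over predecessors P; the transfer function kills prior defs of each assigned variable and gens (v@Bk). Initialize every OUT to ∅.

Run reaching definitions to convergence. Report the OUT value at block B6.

Answer: {a@B6, b@B2, d@B0, d@B5, e@B6, f@B0}

Trace:
Converged values:
  B0:  IN={}  OUT={d@B0, e@B0, f@B0}
  B1:  IN={b@B2, d@B0, e@B0, e@B1, f@B0}  OUT={b@B2, d@B0, e@B1, f@B0}
  B2:  IN={b@B2, d@B0, e@B1, f@B0}  OUT={b@B2, d@B0, e@B1, f@B0}
  B3:  IN={b@B2, d@B0, e@B0, e@B1, f@B0}  OUT={b@B2, d@B0, e@B0, e@B1, f@B0}
  B4:  IN={b@B2, d@B0, e@B0, e@B1, f@B0}  OUT={b@B2, d@B0, e@B0, e@B1, f@B0}
  B5:  IN={b@B2, d@B0, e@B0, e@B1, f@B0}  OUT={b@B2, d@B5, e@B0, e@B1, f@B0}
  B6:  IN={b@B2, d@B0, d@B5, e@B0, e@B1, f@B0}  OUT={a@B6, b@B2, d@B0, d@B5, e@B6, f@B0}
  B7:  IN={a@B6, b@B2, d@B0, d@B5, e@B6, f@B0}  OUT={a@B6, b@B7, d@B0, d@B5, e@B6, f@B0}
  B8:  IN={a@B6, b@B7, d@B0, d@B5, e@B6, f@B0}  OUT={a@B8, b@B7, d@B0, d@B5, e@B6, f@B0}
  B9:  IN={a@B8, b@B2, b@B7, d@B0, d@B5, e@B0, e@B1, e@B6, f@B0}  OUT={a@B8, b@B2, b@B7, d@B0, d@B5, e@B0, e@B1, e@B6, f@B9}

Merge at B6: IN[B6] = OUT[B4] ⊔ OUT[B5] = {b@B2, d@B0, d@B5, e@B0, e@B1, f@B0}
Applying B6's transfer function to that IN value gives OUT[B6] (row B6 above).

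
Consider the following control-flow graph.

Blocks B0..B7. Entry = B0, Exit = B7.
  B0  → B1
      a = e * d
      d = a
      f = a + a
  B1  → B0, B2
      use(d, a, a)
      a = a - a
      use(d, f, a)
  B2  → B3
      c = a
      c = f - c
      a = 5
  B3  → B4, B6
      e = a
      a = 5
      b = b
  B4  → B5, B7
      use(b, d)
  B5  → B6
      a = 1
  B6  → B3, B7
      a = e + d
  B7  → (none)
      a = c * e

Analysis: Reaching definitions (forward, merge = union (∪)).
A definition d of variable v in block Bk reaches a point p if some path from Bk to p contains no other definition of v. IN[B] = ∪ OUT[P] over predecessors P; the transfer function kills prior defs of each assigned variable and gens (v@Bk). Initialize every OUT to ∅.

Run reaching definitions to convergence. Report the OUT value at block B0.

Converged values:
  B0:  IN={a@B1, d@B0, f@B0}  OUT={a@B0, d@B0, f@B0}
  B1:  IN={a@B0, d@B0, f@B0}  OUT={a@B1, d@B0, f@B0}
  B2:  IN={a@B1, d@B0, f@B0}  OUT={a@B2, c@B2, d@B0, f@B0}
  B3:  IN={a@B2, a@B6, b@B3, c@B2, d@B0, e@B3, f@B0}  OUT={a@B3, b@B3, c@B2, d@B0, e@B3, f@B0}
  B4:  IN={a@B3, b@B3, c@B2, d@B0, e@B3, f@B0}  OUT={a@B3, b@B3, c@B2, d@B0, e@B3, f@B0}
  B5:  IN={a@B3, b@B3, c@B2, d@B0, e@B3, f@B0}  OUT={a@B5, b@B3, c@B2, d@B0, e@B3, f@B0}
  B6:  IN={a@B3, a@B5, b@B3, c@B2, d@B0, e@B3, f@B0}  OUT={a@B6, b@B3, c@B2, d@B0, e@B3, f@B0}
  B7:  IN={a@B3, a@B6, b@B3, c@B2, d@B0, e@B3, f@B0}  OUT={a@B7, b@B3, c@B2, d@B0, e@B3, f@B0}

Merge at B0 (entry node, so the boundary value {} is joined with the incoming edge(s)): IN[B0] = {} ⊔ OUT[B1] = {a@B1, d@B0, f@B0}
Applying B0's transfer function to that IN value gives OUT[B0] (row B0 above).

Answer: {a@B0, d@B0, f@B0}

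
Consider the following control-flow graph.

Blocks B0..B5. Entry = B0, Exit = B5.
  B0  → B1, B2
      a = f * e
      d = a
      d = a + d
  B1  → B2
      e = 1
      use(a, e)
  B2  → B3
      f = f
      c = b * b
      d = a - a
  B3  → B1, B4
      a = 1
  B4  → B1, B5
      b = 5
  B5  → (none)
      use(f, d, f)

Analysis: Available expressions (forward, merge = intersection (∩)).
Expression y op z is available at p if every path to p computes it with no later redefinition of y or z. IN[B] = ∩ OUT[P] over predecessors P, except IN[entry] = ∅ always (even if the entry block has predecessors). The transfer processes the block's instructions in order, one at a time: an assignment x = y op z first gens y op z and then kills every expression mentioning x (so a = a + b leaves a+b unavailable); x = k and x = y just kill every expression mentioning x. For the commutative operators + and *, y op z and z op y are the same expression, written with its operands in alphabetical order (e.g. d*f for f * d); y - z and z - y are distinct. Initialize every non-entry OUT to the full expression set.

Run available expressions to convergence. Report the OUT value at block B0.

Answer: {e*f}

Working:
Per-block solution:
  B0:   IN={}   OUT={e*f}
  B1:   IN={}   OUT={}
  B2:   IN={}   OUT={a-a, b*b}
  B3:   IN={a-a, b*b}   OUT={b*b}
  B4:   IN={b*b}   OUT={}
  B5:   IN={}   OUT={}

B0 is the boundary node: IN[B0] = {}
Applying B0's transfer function to that IN value gives OUT[B0] (row B0 above).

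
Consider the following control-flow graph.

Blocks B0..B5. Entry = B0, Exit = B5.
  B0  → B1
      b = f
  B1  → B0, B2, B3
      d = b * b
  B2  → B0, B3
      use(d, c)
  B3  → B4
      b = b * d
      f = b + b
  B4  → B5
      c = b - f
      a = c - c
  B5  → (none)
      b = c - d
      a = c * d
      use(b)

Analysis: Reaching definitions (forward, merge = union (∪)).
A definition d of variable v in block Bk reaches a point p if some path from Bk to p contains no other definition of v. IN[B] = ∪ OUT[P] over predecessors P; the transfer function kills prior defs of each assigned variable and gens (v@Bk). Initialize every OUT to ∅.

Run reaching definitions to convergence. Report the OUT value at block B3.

Fixpoint table:
  B0:  IN={b@B0, d@B1}  OUT={b@B0, d@B1}
  B1:  IN={b@B0, d@B1}  OUT={b@B0, d@B1}
  B2:  IN={b@B0, d@B1}  OUT={b@B0, d@B1}
  B3:  IN={b@B0, d@B1}  OUT={b@B3, d@B1, f@B3}
  B4:  IN={b@B3, d@B1, f@B3}  OUT={a@B4, b@B3, c@B4, d@B1, f@B3}
  B5:  IN={a@B4, b@B3, c@B4, d@B1, f@B3}  OUT={a@B5, b@B5, c@B4, d@B1, f@B3}

Merge at B3: IN[B3] = OUT[B1] ⊔ OUT[B2] = {b@B0, d@B1}
Applying B3's transfer function to that IN value gives OUT[B3] (row B3 above).

Answer: {b@B3, d@B1, f@B3}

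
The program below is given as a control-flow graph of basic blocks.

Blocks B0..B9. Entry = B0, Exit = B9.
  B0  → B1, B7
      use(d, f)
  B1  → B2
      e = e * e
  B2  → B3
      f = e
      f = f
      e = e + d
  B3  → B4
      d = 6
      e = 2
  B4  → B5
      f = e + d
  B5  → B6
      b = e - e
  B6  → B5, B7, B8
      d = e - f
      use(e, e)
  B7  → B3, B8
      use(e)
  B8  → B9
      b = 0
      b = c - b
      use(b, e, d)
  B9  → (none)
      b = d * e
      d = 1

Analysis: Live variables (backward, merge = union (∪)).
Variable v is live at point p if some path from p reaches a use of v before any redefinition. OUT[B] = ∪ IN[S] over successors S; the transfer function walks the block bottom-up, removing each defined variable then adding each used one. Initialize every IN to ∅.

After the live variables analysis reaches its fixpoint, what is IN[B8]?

Converged values:
  B0: | IN={c, d, e, f} | OUT={c, d, e}
  B1: | IN={c, d, e} | OUT={c, d, e}
  B2: | IN={c, d, e} | OUT={c}
  B3: | IN={c} | OUT={c, d, e}
  B4: | IN={c, d, e} | OUT={c, e, f}
  B5: | IN={c, e, f} | OUT={c, e, f}
  B6: | IN={c, e, f} | OUT={c, d, e, f}
  B7: | IN={c, d, e} | OUT={c, d, e}
  B8: | IN={c, d, e} | OUT={d, e}
  B9: | IN={d, e} | OUT={}

Merge at B8: OUT[B8] = IN[B9] = {d, e}
Applying B8's transfer function to that OUT value gives IN[B8] (row B8 above).

Answer: {c, d, e}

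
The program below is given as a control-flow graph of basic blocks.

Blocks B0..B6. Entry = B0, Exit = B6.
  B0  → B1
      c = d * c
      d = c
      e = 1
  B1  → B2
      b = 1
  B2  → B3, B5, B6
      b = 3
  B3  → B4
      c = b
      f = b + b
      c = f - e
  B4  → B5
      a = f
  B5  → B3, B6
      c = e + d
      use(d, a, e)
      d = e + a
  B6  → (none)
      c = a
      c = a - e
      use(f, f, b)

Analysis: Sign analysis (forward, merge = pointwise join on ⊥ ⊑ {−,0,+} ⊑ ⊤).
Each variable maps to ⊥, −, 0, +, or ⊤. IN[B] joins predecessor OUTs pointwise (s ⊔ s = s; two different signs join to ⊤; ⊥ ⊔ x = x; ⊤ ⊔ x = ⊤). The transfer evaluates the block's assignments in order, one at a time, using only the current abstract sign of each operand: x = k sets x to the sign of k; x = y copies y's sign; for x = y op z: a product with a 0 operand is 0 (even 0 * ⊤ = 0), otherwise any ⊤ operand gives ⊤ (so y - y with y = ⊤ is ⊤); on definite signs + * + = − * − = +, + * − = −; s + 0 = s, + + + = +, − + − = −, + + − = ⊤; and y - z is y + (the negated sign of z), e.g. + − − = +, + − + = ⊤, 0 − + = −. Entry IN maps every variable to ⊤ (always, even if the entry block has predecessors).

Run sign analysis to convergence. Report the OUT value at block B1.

Answer: {a: ⊤, b: +, c: ⊤, d: ⊤, e: +, f: ⊤}

Derivation:
Fixpoint table:
  B0: | IN=(all ⊤) | OUT={e:+; rest ⊤}
  B1: | IN={e:+; rest ⊤} | OUT={b:+, e:+; rest ⊤}
  B2: | IN={b:+, e:+; rest ⊤} | OUT={b:+, e:+; rest ⊤}
  B3: | IN={b:+, e:+; rest ⊤} | OUT={b:+, e:+, f:+; rest ⊤}
  B4: | IN={b:+, e:+, f:+; rest ⊤} | OUT={a:+, b:+, e:+, f:+; rest ⊤}
  B5: | IN={b:+, e:+; rest ⊤} | OUT={b:+, e:+; rest ⊤}
  B6: | IN={b:+, e:+; rest ⊤} | OUT={b:+, e:+; rest ⊤}

Merge at B1: IN[B1] = OUT[B0] = {a: ⊤, b: ⊤, c: ⊤, d: ⊤, e: +, f: ⊤}
Applying B1's transfer function to that IN value gives OUT[B1] (row B1 above).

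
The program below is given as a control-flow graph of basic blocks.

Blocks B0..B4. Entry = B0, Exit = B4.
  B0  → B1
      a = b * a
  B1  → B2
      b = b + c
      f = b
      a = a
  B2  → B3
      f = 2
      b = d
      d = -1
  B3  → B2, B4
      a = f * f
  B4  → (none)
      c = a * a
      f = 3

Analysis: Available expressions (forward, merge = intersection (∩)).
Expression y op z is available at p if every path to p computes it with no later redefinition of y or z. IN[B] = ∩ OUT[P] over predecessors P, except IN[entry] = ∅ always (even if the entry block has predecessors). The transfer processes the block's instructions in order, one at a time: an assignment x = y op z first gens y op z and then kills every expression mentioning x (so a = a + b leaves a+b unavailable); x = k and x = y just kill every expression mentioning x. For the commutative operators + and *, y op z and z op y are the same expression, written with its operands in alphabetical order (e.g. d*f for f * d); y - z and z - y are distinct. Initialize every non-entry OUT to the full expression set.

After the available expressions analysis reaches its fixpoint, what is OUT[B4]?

Answer: {a*a}

Derivation:
Fixpoint table:
  B0: | IN={} | OUT={}
  B1: | IN={} | OUT={}
  B2: | IN={} | OUT={}
  B3: | IN={} | OUT={f*f}
  B4: | IN={f*f} | OUT={a*a}

Merge at B4: IN[B4] = OUT[B3] = {f*f}
Applying B4's transfer function to that IN value gives OUT[B4] (row B4 above).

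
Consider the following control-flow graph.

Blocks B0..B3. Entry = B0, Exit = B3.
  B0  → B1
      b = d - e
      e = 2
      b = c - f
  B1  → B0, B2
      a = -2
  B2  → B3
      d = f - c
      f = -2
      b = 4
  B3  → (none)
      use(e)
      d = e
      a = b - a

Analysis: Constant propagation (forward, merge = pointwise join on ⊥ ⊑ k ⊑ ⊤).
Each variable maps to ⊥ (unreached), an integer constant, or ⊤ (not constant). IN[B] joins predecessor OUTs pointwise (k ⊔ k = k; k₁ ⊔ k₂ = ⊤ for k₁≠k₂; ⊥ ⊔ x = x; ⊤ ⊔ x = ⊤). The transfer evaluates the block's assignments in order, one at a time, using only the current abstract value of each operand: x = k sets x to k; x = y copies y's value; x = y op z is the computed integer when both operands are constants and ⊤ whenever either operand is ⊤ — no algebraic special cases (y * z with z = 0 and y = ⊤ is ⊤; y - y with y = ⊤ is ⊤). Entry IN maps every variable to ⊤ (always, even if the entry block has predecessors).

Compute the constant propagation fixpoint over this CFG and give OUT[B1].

Answer: {a: -2, b: ⊤, c: ⊤, d: ⊤, e: 2, f: ⊤}

Trace:
Per-block solution:
  B0:  IN=(all ⊤)  OUT={e:2; rest ⊤}
  B1:  IN={e:2; rest ⊤}  OUT={a:-2, e:2; rest ⊤}
  B2:  IN={a:-2, e:2; rest ⊤}  OUT={a:-2, b:4, e:2, f:-2; rest ⊤}
  B3:  IN={a:-2, b:4, e:2, f:-2; rest ⊤}  OUT={a:6, b:4, d:2, e:2, f:-2; rest ⊤}

Merge at B1: IN[B1] = OUT[B0] = {a: ⊤, b: ⊤, c: ⊤, d: ⊤, e: 2, f: ⊤}
Applying B1's transfer function to that IN value gives OUT[B1] (row B1 above).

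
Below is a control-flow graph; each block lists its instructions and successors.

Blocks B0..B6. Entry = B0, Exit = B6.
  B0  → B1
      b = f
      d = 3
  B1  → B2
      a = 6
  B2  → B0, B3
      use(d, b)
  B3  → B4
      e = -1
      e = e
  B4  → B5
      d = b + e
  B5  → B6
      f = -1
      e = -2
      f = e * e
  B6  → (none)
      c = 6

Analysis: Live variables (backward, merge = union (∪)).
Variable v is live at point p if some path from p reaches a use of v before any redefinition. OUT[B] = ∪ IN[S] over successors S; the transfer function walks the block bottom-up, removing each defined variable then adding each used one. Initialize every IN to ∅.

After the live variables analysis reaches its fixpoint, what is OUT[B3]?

Answer: {b, e}

Trace:
Fixpoint table:
  B0:  IN={f}  OUT={b, d, f}
  B1:  IN={b, d, f}  OUT={b, d, f}
  B2:  IN={b, d, f}  OUT={b, f}
  B3:  IN={b}  OUT={b, e}
  B4:  IN={b, e}  OUT={}
  B5:  IN={}  OUT={}
  B6:  IN={}  OUT={}

Merge at B3: OUT[B3] = IN[B4] = {b, e}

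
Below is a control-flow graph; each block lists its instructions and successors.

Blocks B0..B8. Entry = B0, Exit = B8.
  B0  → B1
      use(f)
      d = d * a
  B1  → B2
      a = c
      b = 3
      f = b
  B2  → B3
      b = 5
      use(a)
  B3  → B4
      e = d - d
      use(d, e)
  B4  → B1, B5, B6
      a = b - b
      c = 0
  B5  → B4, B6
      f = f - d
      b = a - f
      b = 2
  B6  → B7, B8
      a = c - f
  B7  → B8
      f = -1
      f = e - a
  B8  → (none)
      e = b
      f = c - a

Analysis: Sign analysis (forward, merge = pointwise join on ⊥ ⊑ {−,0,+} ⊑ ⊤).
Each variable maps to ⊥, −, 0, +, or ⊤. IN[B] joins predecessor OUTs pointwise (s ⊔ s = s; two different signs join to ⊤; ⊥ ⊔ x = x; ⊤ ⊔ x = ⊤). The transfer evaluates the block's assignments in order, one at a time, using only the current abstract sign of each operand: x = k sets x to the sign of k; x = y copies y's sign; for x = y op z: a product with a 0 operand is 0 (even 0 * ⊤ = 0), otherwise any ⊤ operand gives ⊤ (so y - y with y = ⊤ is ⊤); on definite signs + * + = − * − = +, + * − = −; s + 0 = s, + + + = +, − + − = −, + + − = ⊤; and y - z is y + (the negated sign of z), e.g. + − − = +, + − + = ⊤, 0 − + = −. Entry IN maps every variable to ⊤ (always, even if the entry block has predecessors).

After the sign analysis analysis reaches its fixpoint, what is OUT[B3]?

Per-block solution:
  B0:  IN=(all ⊤)  OUT=(all ⊤)
  B1:  IN=(all ⊤)  OUT={b:+, f:+; rest ⊤}
  B2:  IN={b:+, f:+; rest ⊤}  OUT={b:+, f:+; rest ⊤}
  B3:  IN={b:+, f:+; rest ⊤}  OUT={b:+, f:+; rest ⊤}
  B4:  IN={b:+; rest ⊤}  OUT={b:+, c:0; rest ⊤}
  B5:  IN={b:+, c:0; rest ⊤}  OUT={b:+, c:0; rest ⊤}
  B6:  IN={b:+, c:0; rest ⊤}  OUT={b:+, c:0; rest ⊤}
  B7:  IN={b:+, c:0; rest ⊤}  OUT={b:+, c:0; rest ⊤}
  B8:  IN={b:+, c:0; rest ⊤}  OUT={b:+, c:0, e:+; rest ⊤}

Merge at B3: IN[B3] = OUT[B2] = {a: ⊤, b: +, c: ⊤, d: ⊤, e: ⊤, f: +}
Applying B3's transfer function to that IN value gives OUT[B3] (row B3 above).

Answer: {a: ⊤, b: +, c: ⊤, d: ⊤, e: ⊤, f: +}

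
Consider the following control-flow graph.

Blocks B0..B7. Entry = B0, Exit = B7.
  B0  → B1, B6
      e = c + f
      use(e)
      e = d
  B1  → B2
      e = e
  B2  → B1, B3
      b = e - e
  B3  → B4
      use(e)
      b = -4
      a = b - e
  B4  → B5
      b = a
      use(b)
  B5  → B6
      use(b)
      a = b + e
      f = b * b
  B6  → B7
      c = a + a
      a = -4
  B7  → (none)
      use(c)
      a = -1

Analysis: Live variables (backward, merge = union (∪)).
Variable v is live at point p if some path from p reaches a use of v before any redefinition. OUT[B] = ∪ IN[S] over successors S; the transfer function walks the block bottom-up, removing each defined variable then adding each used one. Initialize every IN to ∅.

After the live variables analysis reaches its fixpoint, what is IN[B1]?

Answer: {e}

Derivation:
Converged values:
  B0: | IN={a, c, d, f} | OUT={a, e}
  B1: | IN={e} | OUT={e}
  B2: | IN={e} | OUT={e}
  B3: | IN={e} | OUT={a, e}
  B4: | IN={a, e} | OUT={b, e}
  B5: | IN={b, e} | OUT={a}
  B6: | IN={a} | OUT={c}
  B7: | IN={c} | OUT={}

Merge at B1: OUT[B1] = IN[B2] = {e}
Applying B1's transfer function to that OUT value gives IN[B1] (row B1 above).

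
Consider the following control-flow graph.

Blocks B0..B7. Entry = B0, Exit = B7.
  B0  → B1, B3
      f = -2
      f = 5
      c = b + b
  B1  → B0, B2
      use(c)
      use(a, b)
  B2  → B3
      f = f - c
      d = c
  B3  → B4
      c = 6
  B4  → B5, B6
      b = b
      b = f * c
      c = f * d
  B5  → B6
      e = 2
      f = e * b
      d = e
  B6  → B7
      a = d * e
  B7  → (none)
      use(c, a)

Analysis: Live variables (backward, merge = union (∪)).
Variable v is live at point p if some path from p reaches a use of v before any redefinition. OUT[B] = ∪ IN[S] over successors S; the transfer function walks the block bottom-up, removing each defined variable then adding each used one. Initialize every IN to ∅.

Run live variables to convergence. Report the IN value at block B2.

Answer: {b, c, e, f}

Trace:
Fixpoint table:
  B0:   IN={a, b, d, e}   OUT={a, b, c, d, e, f}
  B1:   IN={a, b, c, d, e, f}   OUT={a, b, c, d, e, f}
  B2:   IN={b, c, e, f}   OUT={b, d, e, f}
  B3:   IN={b, d, e, f}   OUT={b, c, d, e, f}
  B4:   IN={b, c, d, e, f}   OUT={b, c, d, e}
  B5:   IN={b, c}   OUT={c, d, e}
  B6:   IN={c, d, e}   OUT={a, c}
  B7:   IN={a, c}   OUT={}

Merge at B2: OUT[B2] = IN[B3] = {b, d, e, f}
Applying B2's transfer function to that OUT value gives IN[B2] (row B2 above).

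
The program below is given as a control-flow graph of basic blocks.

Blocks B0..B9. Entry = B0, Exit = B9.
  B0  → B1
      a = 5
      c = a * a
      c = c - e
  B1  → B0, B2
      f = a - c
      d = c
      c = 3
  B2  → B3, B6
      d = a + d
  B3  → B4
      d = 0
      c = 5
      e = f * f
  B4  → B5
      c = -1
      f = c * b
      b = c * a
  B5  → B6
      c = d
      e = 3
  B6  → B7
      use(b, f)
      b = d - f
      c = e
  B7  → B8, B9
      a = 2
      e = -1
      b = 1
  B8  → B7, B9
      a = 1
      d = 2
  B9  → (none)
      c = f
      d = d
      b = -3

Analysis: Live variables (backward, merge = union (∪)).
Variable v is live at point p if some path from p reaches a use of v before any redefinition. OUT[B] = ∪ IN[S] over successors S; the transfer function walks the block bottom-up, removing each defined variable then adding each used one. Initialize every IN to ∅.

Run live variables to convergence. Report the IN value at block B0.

Converged values:
  B0:  IN={b, e}  OUT={a, b, c, e}
  B1:  IN={a, b, c, e}  OUT={a, b, d, e, f}
  B2:  IN={a, b, d, e, f}  OUT={a, b, d, e, f}
  B3:  IN={a, b, f}  OUT={a, b, d}
  B4:  IN={a, b, d}  OUT={b, d, f}
  B5:  IN={b, d, f}  OUT={b, d, e, f}
  B6:  IN={b, d, e, f}  OUT={d, f}
  B7:  IN={d, f}  OUT={d, f}
  B8:  IN={f}  OUT={d, f}
  B9:  IN={d, f}  OUT={}

Merge at B0: OUT[B0] = IN[B1] = {a, b, c, e}
Applying B0's transfer function to that OUT value gives IN[B0] (row B0 above).

Answer: {b, e}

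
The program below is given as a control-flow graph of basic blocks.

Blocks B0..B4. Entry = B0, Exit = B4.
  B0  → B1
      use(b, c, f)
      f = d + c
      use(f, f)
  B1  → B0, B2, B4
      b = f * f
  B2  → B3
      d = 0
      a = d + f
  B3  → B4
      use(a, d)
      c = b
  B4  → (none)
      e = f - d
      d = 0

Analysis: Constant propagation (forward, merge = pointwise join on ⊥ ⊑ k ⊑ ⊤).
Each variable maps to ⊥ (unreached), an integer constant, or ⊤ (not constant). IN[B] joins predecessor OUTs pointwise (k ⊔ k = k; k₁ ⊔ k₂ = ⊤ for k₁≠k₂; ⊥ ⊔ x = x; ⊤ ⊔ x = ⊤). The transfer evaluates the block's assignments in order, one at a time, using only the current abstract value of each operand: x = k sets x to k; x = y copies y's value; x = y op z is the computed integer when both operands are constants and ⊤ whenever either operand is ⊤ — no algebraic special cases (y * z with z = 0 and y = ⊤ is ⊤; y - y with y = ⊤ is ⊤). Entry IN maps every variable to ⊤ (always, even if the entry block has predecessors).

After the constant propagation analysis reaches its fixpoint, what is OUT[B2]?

Answer: {a: ⊤, b: ⊤, c: ⊤, d: 0, e: ⊤, f: ⊤}

Derivation:
Converged values:
  B0: | IN=(all ⊤) | OUT=(all ⊤)
  B1: | IN=(all ⊤) | OUT=(all ⊤)
  B2: | IN=(all ⊤) | OUT={d:0; rest ⊤}
  B3: | IN={d:0; rest ⊤} | OUT={d:0; rest ⊤}
  B4: | IN=(all ⊤) | OUT={d:0; rest ⊤}

Merge at B2: IN[B2] = OUT[B1] = {a: ⊤, b: ⊤, c: ⊤, d: ⊤, e: ⊤, f: ⊤}
Applying B2's transfer function to that IN value gives OUT[B2] (row B2 above).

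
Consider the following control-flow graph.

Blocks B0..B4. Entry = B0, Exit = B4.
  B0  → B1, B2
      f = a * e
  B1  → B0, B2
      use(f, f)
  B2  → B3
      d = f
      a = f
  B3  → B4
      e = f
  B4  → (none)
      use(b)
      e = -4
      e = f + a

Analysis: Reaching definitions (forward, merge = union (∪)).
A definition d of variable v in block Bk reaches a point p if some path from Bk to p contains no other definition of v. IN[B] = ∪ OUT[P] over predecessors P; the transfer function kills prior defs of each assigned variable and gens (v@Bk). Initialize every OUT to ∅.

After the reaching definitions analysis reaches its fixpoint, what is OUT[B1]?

Answer: {f@B0}

Working:
Per-block solution:
  B0: | IN={f@B0} | OUT={f@B0}
  B1: | IN={f@B0} | OUT={f@B0}
  B2: | IN={f@B0} | OUT={a@B2, d@B2, f@B0}
  B3: | IN={a@B2, d@B2, f@B0} | OUT={a@B2, d@B2, e@B3, f@B0}
  B4: | IN={a@B2, d@B2, e@B3, f@B0} | OUT={a@B2, d@B2, e@B4, f@B0}

Merge at B1: IN[B1] = OUT[B0] = {f@B0}
Applying B1's transfer function to that IN value gives OUT[B1] (row B1 above).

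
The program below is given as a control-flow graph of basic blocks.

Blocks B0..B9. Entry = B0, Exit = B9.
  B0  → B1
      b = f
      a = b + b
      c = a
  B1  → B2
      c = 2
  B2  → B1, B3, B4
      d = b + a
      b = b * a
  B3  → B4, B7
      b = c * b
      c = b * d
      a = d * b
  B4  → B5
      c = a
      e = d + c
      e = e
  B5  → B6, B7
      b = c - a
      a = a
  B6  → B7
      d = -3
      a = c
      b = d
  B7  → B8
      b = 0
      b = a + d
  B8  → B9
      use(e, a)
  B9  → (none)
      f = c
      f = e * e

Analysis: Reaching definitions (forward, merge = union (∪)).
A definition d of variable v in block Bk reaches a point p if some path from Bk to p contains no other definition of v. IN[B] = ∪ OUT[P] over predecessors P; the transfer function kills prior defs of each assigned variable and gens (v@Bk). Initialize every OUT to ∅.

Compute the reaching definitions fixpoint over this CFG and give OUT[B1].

Answer: {a@B0, b@B0, b@B2, c@B1, d@B2}

Trace:
Fixpoint table:
  B0:   IN={}   OUT={a@B0, b@B0, c@B0}
  B1:   IN={a@B0, b@B0, b@B2, c@B0, c@B1, d@B2}   OUT={a@B0, b@B0, b@B2, c@B1, d@B2}
  B2:   IN={a@B0, b@B0, b@B2, c@B1, d@B2}   OUT={a@B0, b@B2, c@B1, d@B2}
  B3:   IN={a@B0, b@B2, c@B1, d@B2}   OUT={a@B3, b@B3, c@B3, d@B2}
  B4:   IN={a@B0, a@B3, b@B2, b@B3, c@B1, c@B3, d@B2}   OUT={a@B0, a@B3, b@B2, b@B3, c@B4, d@B2, e@B4}
  B5:   IN={a@B0, a@B3, b@B2, b@B3, c@B4, d@B2, e@B4}   OUT={a@B5, b@B5, c@B4, d@B2, e@B4}
  B6:   IN={a@B5, b@B5, c@B4, d@B2, e@B4}   OUT={a@B6, b@B6, c@B4, d@B6, e@B4}
  B7:   IN={a@B3, a@B5, a@B6, b@B3, b@B5, b@B6, c@B3, c@B4, d@B2, d@B6, e@B4}   OUT={a@B3, a@B5, a@B6, b@B7, c@B3, c@B4, d@B2, d@B6, e@B4}
  B8:   IN={a@B3, a@B5, a@B6, b@B7, c@B3, c@B4, d@B2, d@B6, e@B4}   OUT={a@B3, a@B5, a@B6, b@B7, c@B3, c@B4, d@B2, d@B6, e@B4}
  B9:   IN={a@B3, a@B5, a@B6, b@B7, c@B3, c@B4, d@B2, d@B6, e@B4}   OUT={a@B3, a@B5, a@B6, b@B7, c@B3, c@B4, d@B2, d@B6, e@B4, f@B9}

Merge at B1: IN[B1] = OUT[B0] ⊔ OUT[B2] = {a@B0, b@B0, b@B2, c@B0, c@B1, d@B2}
Applying B1's transfer function to that IN value gives OUT[B1] (row B1 above).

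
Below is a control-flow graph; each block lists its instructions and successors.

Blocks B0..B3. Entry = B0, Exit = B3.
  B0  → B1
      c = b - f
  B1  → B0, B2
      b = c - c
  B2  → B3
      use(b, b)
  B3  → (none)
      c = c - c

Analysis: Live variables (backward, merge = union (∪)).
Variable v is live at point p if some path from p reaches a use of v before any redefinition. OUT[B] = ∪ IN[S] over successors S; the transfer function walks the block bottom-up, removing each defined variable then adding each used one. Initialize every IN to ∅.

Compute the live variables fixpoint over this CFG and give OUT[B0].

Converged values:
  B0:  IN={b, f}  OUT={c, f}
  B1:  IN={c, f}  OUT={b, c, f}
  B2:  IN={b, c}  OUT={c}
  B3:  IN={c}  OUT={}

Merge at B0: OUT[B0] = IN[B1] = {c, f}

Answer: {c, f}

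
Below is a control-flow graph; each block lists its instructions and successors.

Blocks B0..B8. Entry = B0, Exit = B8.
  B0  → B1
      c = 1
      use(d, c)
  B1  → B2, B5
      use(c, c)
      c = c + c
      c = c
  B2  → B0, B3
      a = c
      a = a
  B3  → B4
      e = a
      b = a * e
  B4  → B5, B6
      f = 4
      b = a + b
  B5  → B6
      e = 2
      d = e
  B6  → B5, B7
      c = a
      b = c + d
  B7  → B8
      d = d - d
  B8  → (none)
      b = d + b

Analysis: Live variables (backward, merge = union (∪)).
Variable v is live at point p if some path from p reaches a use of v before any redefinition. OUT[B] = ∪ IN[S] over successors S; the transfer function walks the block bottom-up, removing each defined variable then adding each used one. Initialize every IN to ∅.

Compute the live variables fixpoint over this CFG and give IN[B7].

Fixpoint table:
  B0:   IN={a, d}   OUT={a, c, d}
  B1:   IN={a, c, d}   OUT={a, c, d}
  B2:   IN={c, d}   OUT={a, d}
  B3:   IN={a, d}   OUT={a, b, d}
  B4:   IN={a, b, d}   OUT={a, d}
  B5:   IN={a}   OUT={a, d}
  B6:   IN={a, d}   OUT={a, b, d}
  B7:   IN={b, d}   OUT={b, d}
  B8:   IN={b, d}   OUT={}

Merge at B7: OUT[B7] = IN[B8] = {b, d}
Applying B7's transfer function to that OUT value gives IN[B7] (row B7 above).

Answer: {b, d}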